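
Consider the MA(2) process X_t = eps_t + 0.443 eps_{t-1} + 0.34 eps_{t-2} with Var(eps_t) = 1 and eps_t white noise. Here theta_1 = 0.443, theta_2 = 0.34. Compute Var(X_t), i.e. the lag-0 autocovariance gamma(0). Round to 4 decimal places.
\gamma(0) = 1.3118

For an MA(q) process X_t = eps_t + sum_i theta_i eps_{t-i} with
Var(eps_t) = sigma^2, the variance is
  gamma(0) = sigma^2 * (1 + sum_i theta_i^2).
  sum_i theta_i^2 = (0.443)^2 + (0.34)^2 = 0.196249 + 0.1156 = 0.311849.
  gamma(0) = 1 * (1 + 0.311849) = 1 * 1.311849 = 1.311849, which rounds to 1.3118.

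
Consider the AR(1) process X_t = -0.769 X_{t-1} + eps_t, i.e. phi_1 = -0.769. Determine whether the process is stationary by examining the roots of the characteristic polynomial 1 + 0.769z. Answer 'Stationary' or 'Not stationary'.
\text{Stationary}

The AR(p) characteristic polynomial is P(z) = 1 + 0.769z.
Stationarity requires all roots to lie outside the unit circle, i.e. |z| > 1 for every root.
This is linear in z: 1 + (0.769) z = 0  =>  z = -1/(0.769) = -1.30039,  |z| = 1.30039.
Moduli of all roots: 1.3004.
All moduli strictly greater than 1? Yes.
Verdict: Stationary.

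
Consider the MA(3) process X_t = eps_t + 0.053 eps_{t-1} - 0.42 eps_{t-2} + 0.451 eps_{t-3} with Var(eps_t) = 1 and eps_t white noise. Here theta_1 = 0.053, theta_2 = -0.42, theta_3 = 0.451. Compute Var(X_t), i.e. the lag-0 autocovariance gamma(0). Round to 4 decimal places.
\gamma(0) = 1.3826

For an MA(q) process X_t = eps_t + sum_i theta_i eps_{t-i} with
Var(eps_t) = sigma^2, the variance is
  gamma(0) = sigma^2 * (1 + sum_i theta_i^2).
  sum_i theta_i^2 = (0.053)^2 + (-0.42)^2 + (0.451)^2 = 0.002809 + 0.1764 + 0.203401 = 0.38261.
  gamma(0) = 1 * (1 + 0.38261) = 1 * 1.38261 = 1.38261, which rounds to 1.3826.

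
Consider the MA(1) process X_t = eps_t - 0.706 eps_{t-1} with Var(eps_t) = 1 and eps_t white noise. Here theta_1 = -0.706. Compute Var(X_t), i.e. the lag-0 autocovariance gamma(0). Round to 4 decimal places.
\gamma(0) = 1.4984

For an MA(q) process X_t = eps_t + sum_i theta_i eps_{t-i} with
Var(eps_t) = sigma^2, the variance is
  gamma(0) = sigma^2 * (1 + sum_i theta_i^2).
  sum_i theta_i^2 = (-0.706)^2 = 0.498436.
  gamma(0) = 1 * (1 + 0.498436) = 1 * 1.498436 = 1.498436, which rounds to 1.4984.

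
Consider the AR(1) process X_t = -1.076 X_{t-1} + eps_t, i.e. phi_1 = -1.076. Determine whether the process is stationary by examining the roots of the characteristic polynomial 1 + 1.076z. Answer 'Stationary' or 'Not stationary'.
\text{Not stationary}

The AR(p) characteristic polynomial is P(z) = 1 + 1.076z.
Stationarity requires all roots to lie outside the unit circle, i.e. |z| > 1 for every root.
This is linear in z: 1 + (1.076) z = 0  =>  z = -1/(1.076) = -0.929368,  |z| = 0.929368.
Moduli of all roots: 0.9294.
All moduli strictly greater than 1? No.
Verdict: Not stationary.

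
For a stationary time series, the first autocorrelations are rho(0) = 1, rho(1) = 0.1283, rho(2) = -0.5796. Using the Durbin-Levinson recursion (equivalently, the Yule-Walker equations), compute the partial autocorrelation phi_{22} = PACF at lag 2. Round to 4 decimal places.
\phi_{22} = -0.6060

The PACF at lag k is phi_{kk}, the last component of the solution
to the Yule-Walker system G_k phi = r_k where
  (G_k)_{ij} = rho(|i - j|), (r_k)_i = rho(i), i,j = 1..k.
Equivalently, Durbin-Levinson gives phi_{kk} iteratively:
  phi_{11} = rho(1)
  phi_{kk} = [rho(k) - sum_{j=1..k-1} phi_{k-1,j} rho(k-j)]
            / [1 - sum_{j=1..k-1} phi_{k-1,j} rho(j)],
  phi_{k,j} = phi_{k-1,j} - phi_{kk} phi_{k-1,k-j},  j = 1..k-1.
Step k = 1:
  phi_11 = rho(1) = 0.1283.
Step k = 2:
  phi_22 = [rho(2) - phi_11 rho(1)] / [1 - phi_11 rho(1)] = [-0.5796 - (0.1283)(0.1283)] / [1 - (0.1283)(0.1283)]
         = -0.59606089 / 0.98353911 = -0.606.
Therefore phi_{22} = -0.6060.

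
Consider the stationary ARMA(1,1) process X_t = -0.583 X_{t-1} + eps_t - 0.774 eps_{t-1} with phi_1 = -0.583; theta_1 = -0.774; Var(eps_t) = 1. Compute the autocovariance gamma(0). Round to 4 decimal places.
\gamma(0) = 3.7896

Multiply the model equation by X_{t-k} and take expectations. With theta_0 = psi_0 = 1 and psi_j the MA(infinity) weights, this gives
  gamma(k) - sum_i phi_i gamma(k-i) = c_k,
  c_k = sigma^2 * sum_{j=k..q} theta_j psi_{j-k}   (c_k = 0 for k > q),
using gamma(-m) = gamma(m).
psi-weights needed (psi_j = theta_j + sum_i phi_i psi_{j-i}):
  psi_1 = theta_1 + phi_1 = -0.774 + (-0.583) = -1.357
Right-hand sides:
  c_0 = sigma^2 (1 + theta_1 psi_1) = 1 * (1 + (-0.774)(-1.357)) = 1 * 2.050318 = 2.050318
  c_1 = sigma^2 theta_1 = 1 * (-0.774) = -0.774
  c_2 = 0
Equations for k = 0 and k = 1 (AR order 1):
  gamma(0) = phi_1 gamma(1) + c_0
  gamma(1) = phi_1 gamma(0) + c_1
Substituting the second into the first: gamma(0) (1 - phi_1^2) = c_0 + phi_1 c_1, so
  gamma(0) = (c_0 + phi_1 c_1) / (1 - phi_1^2) = (2.050318 + (-0.583)(-0.774)) / (1 - (-0.583)^2) = 2.50156 / 0.660111 = 3.789605.
Therefore gamma(0) = 3.7896 (to 4 decimal places).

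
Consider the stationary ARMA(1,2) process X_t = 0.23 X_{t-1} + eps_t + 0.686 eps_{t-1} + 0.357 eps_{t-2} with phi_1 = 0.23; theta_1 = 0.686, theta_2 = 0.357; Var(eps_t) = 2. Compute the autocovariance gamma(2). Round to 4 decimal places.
\gamma(2) = 1.4106

Multiply the model equation by X_{t-k} and take expectations. With theta_0 = psi_0 = 1 and psi_j the MA(infinity) weights, this gives
  gamma(k) - sum_i phi_i gamma(k-i) = c_k,
  c_k = sigma^2 * sum_{j=k..q} theta_j psi_{j-k}   (c_k = 0 for k > q),
using gamma(-m) = gamma(m).
psi-weights needed (psi_j = theta_j + sum_i phi_i psi_{j-i}):
  psi_1 = theta_1 + phi_1 = 0.686 + (0.23) = 0.916
  psi_2 = theta_2 + phi_1 psi_1 = 0.357 + (0.23)(0.916) = 0.56768
Right-hand sides:
  c_0 = sigma^2 (1 + theta_1 psi_1 + theta_2 psi_2) = 2 * (1 + (0.686)(0.916) + (0.357)(0.56768)) = 2 * 1.831038 = 3.662076
  c_1 = sigma^2 (theta_1 + theta_2 psi_1) = 2 * (0.686 + (0.357)(0.916)) = 2.026024
  c_2 = sigma^2 theta_2 = 2 * (0.357) = 0.714
Equations for k = 0 and k = 1 (AR order 1):
  gamma(0) = phi_1 gamma(1) + c_0
  gamma(1) = phi_1 gamma(0) + c_1
Substituting the second into the first: gamma(0) (1 - phi_1^2) = c_0 + phi_1 c_1, so
  gamma(0) = (c_0 + phi_1 c_1) / (1 - phi_1^2) = (3.662076 + (0.23)(2.026024)) / (1 - (0.23)^2) = 4.128061 / 0.9471 = 4.358633.
  gamma(1) = phi_1 gamma(0) + c_1 = (0.23)(4.358633) + (2.026024) = 3.02851.
For k = 2: gamma(2) = phi_1 gamma(1) + c_2
  = (0.23)(3.02851) + (0.714) = 1.410557.
Therefore gamma(2) = 1.4106 (to 4 decimal places).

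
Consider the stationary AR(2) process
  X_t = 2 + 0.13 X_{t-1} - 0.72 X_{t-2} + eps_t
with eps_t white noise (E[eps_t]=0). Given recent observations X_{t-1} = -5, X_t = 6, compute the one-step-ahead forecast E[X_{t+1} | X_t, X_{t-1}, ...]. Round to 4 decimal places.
E[X_{t+1} \mid \mathcal F_t] = 6.3800

For an AR(p) model X_t = c + sum_i phi_i X_{t-i} + eps_t, the
one-step-ahead conditional mean is
  E[X_{t+1} | X_t, ...] = c + sum_i phi_i X_{t+1-i}.
Substitute known values:
  E[X_{t+1} | ...] = 2 + (0.13) * (6) + (-0.72) * (-5)
                   = 6.3800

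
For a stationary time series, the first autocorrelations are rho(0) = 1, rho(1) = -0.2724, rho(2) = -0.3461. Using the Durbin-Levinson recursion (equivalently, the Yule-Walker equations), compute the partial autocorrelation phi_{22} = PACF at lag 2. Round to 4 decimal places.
\phi_{22} = -0.4540

The PACF at lag k is phi_{kk}, the last component of the solution
to the Yule-Walker system G_k phi = r_k where
  (G_k)_{ij} = rho(|i - j|), (r_k)_i = rho(i), i,j = 1..k.
Equivalently, Durbin-Levinson gives phi_{kk} iteratively:
  phi_{11} = rho(1)
  phi_{kk} = [rho(k) - sum_{j=1..k-1} phi_{k-1,j} rho(k-j)]
            / [1 - sum_{j=1..k-1} phi_{k-1,j} rho(j)],
  phi_{k,j} = phi_{k-1,j} - phi_{kk} phi_{k-1,k-j},  j = 1..k-1.
Step k = 1:
  phi_11 = rho(1) = -0.2724.
Step k = 2:
  phi_22 = [rho(2) - phi_11 rho(1)] / [1 - phi_11 rho(1)] = [-0.3461 - (-0.2724)(-0.2724)] / [1 - (-0.2724)(-0.2724)]
         = -0.42030176 / 0.92579824 = -0.454.
Therefore phi_{22} = -0.4540.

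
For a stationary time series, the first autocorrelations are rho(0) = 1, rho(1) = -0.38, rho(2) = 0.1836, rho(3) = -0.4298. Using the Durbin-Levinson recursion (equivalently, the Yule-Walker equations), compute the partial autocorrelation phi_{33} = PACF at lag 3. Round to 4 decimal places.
\phi_{33} = -0.4050

The PACF at lag k is phi_{kk}, the last component of the solution
to the Yule-Walker system G_k phi = r_k where
  (G_k)_{ij} = rho(|i - j|), (r_k)_i = rho(i), i,j = 1..k.
Equivalently, Durbin-Levinson gives phi_{kk} iteratively:
  phi_{11} = rho(1)
  phi_{kk} = [rho(k) - sum_{j=1..k-1} phi_{k-1,j} rho(k-j)]
            / [1 - sum_{j=1..k-1} phi_{k-1,j} rho(j)],
  phi_{k,j} = phi_{k-1,j} - phi_{kk} phi_{k-1,k-j},  j = 1..k-1.
Step k = 1:
  phi_11 = rho(1) = -0.38.
Step k = 2:
  phi_22 = [rho(2) - phi_11 rho(1)] / [1 - phi_11 rho(1)] = [0.1836 - (-0.38)(-0.38)] / [1 - (-0.38)(-0.38)]
         = 0.0392 / 0.8556 = 0.045816.
  Update: phi_21 = phi_11 - phi_22 phi_11 = -0.38 - (0.045816)(-0.38) = -0.36259.
Step k = 3:
  phi_33 = [rho(3) - phi_21 rho(2) - phi_22 rho(1)] / [1 - phi_21 rho(1) - phi_22 rho(2)]
    numerator   = -0.4298 - (-0.36259)(0.1836) - (0.045816)(-0.38) = -0.34581847
    denominator = 1 - (-0.36259)(-0.38) - (0.045816)(0.1836) = 0.85380402
  phi_33 = -0.34581847 / 0.85380402 = -0.405.
Therefore phi_{33} = -0.4050.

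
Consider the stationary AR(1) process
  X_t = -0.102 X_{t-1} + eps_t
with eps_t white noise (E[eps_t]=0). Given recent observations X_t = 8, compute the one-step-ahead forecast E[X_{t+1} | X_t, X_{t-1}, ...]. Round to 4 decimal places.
E[X_{t+1} \mid \mathcal F_t] = -0.8160

For an AR(p) model X_t = c + sum_i phi_i X_{t-i} + eps_t, the
one-step-ahead conditional mean is
  E[X_{t+1} | X_t, ...] = c + sum_i phi_i X_{t+1-i}.
Substitute known values:
  E[X_{t+1} | ...] = (-0.102) * (8)
                   = -0.8160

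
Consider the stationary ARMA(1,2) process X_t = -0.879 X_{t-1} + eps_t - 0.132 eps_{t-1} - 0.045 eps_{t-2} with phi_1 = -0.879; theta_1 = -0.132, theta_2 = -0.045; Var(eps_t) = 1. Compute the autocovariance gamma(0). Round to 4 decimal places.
\gamma(0) = 5.1528

Multiply the model equation by X_{t-k} and take expectations. With theta_0 = psi_0 = 1 and psi_j the MA(infinity) weights, this gives
  gamma(k) - sum_i phi_i gamma(k-i) = c_k,
  c_k = sigma^2 * sum_{j=k..q} theta_j psi_{j-k}   (c_k = 0 for k > q),
using gamma(-m) = gamma(m).
psi-weights needed (psi_j = theta_j + sum_i phi_i psi_{j-i}):
  psi_1 = theta_1 + phi_1 = -0.132 + (-0.879) = -1.011
  psi_2 = theta_2 + phi_1 psi_1 = -0.045 + (-0.879)(-1.011) = 0.843669
Right-hand sides:
  c_0 = sigma^2 (1 + theta_1 psi_1 + theta_2 psi_2) = 1 * (1 + (-0.132)(-1.011) + (-0.045)(0.843669)) = 1 * 1.095487 = 1.095487
  c_1 = sigma^2 (theta_1 + theta_2 psi_1) = 1 * (-0.132 + (-0.045)(-1.011)) = -0.086505
  c_2 = sigma^2 theta_2 = 1 * (-0.045) = -0.045
Equations for k = 0 and k = 1 (AR order 1):
  gamma(0) = phi_1 gamma(1) + c_0
  gamma(1) = phi_1 gamma(0) + c_1
Substituting the second into the first: gamma(0) (1 - phi_1^2) = c_0 + phi_1 c_1, so
  gamma(0) = (c_0 + phi_1 c_1) / (1 - phi_1^2) = (1.095487 + (-0.879)(-0.086505)) / (1 - (-0.879)^2) = 1.171525 / 0.227359 = 5.152753.
Therefore gamma(0) = 5.1528 (to 4 decimal places).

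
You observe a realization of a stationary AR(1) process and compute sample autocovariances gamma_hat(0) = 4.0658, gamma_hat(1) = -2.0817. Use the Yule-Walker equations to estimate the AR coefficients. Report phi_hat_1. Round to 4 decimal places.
\hat\phi_{1} = -0.5120

The Yule-Walker equations for an AR(p) process read, in matrix form,
  Gamma_p phi = r_p,   with   (Gamma_p)_{ij} = gamma(|i - j|),
                       (r_p)_i = gamma(i),   i,j = 1..p.
Substitute the sample gammas (Toeplitz matrix and right-hand side of size 1):
  Gamma_p = [[4.0658]]
  r_p     = [-2.0817]
With p = 1 this is the single equation gamma(0) phi_1 = gamma(1):
  phi_hat_1 = gamma(1) / gamma(0) = -2.0817 / 4.0658 = -0.5120.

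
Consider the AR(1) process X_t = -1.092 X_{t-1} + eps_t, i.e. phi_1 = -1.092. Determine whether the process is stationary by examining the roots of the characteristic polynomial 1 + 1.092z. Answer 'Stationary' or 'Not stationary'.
\text{Not stationary}

The AR(p) characteristic polynomial is P(z) = 1 + 1.092z.
Stationarity requires all roots to lie outside the unit circle, i.e. |z| > 1 for every root.
This is linear in z: 1 + (1.092) z = 0  =>  z = -1/(1.092) = -0.915751,  |z| = 0.915751.
Moduli of all roots: 0.9158.
All moduli strictly greater than 1? No.
Verdict: Not stationary.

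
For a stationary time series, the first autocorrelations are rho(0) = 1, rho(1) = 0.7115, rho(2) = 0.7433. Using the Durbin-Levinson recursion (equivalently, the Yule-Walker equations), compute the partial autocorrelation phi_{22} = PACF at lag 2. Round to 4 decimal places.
\phi_{22} = 0.4801

The PACF at lag k is phi_{kk}, the last component of the solution
to the Yule-Walker system G_k phi = r_k where
  (G_k)_{ij} = rho(|i - j|), (r_k)_i = rho(i), i,j = 1..k.
Equivalently, Durbin-Levinson gives phi_{kk} iteratively:
  phi_{11} = rho(1)
  phi_{kk} = [rho(k) - sum_{j=1..k-1} phi_{k-1,j} rho(k-j)]
            / [1 - sum_{j=1..k-1} phi_{k-1,j} rho(j)],
  phi_{k,j} = phi_{k-1,j} - phi_{kk} phi_{k-1,k-j},  j = 1..k-1.
Step k = 1:
  phi_11 = rho(1) = 0.7115.
Step k = 2:
  phi_22 = [rho(2) - phi_11 rho(1)] / [1 - phi_11 rho(1)] = [0.7433 - (0.7115)(0.7115)] / [1 - (0.7115)(0.7115)]
         = 0.23706775 / 0.49376775 = 0.4801.
Therefore phi_{22} = 0.4801.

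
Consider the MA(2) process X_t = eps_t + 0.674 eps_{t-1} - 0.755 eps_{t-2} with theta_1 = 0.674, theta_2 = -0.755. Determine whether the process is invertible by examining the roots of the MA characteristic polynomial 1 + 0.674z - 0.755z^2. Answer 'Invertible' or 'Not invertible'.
\text{Not invertible}

The MA(q) characteristic polynomial is P(z) = 1 + 0.674z - 0.755z^2.
Invertibility requires all roots to lie outside the unit circle, i.e. |z| > 1 for every root.
Set 1 + (0.674) z + (-0.755) z^2 = 0, i.e. a z^2 + b z + c = 0 with a = -0.755, b = 0.674, c = 1.
Discriminant D = b^2 - 4ac = (0.674)^2 - 4*(-0.755)*1 = 0.454276 - (-3.02) = 3.474276.
D >= 0, so the roots are real: z = (-b +/- sqrt(D)) / (2a) = (-0.674 +/- 1.863941) / (-1.51).
  z_1 = (-0.674 + 1.863941) / (-1.51) = -0.788,   |z_1| = 0.788.
  z_2 = (-0.674 - 1.863941) / (-1.51) = 1.6808,   |z_2| = 1.6808.
Moduli of all roots: 0.7880, 1.6808.
All moduli strictly greater than 1? No.
Verdict: Not invertible.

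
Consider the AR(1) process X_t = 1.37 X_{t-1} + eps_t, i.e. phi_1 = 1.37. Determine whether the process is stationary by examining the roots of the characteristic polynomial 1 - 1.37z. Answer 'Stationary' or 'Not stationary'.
\text{Not stationary}

The AR(p) characteristic polynomial is P(z) = 1 - 1.37z.
Stationarity requires all roots to lie outside the unit circle, i.e. |z| > 1 for every root.
This is linear in z: 1 + (-1.37) z = 0  =>  z = -1/(-1.37) = 0.729927,  |z| = 0.729927.
Moduli of all roots: 0.7299.
All moduli strictly greater than 1? No.
Verdict: Not stationary.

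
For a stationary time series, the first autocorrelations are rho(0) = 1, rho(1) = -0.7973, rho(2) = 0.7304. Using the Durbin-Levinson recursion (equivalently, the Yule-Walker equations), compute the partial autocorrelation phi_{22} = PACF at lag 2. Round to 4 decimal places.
\phi_{22} = 0.2600

The PACF at lag k is phi_{kk}, the last component of the solution
to the Yule-Walker system G_k phi = r_k where
  (G_k)_{ij} = rho(|i - j|), (r_k)_i = rho(i), i,j = 1..k.
Equivalently, Durbin-Levinson gives phi_{kk} iteratively:
  phi_{11} = rho(1)
  phi_{kk} = [rho(k) - sum_{j=1..k-1} phi_{k-1,j} rho(k-j)]
            / [1 - sum_{j=1..k-1} phi_{k-1,j} rho(j)],
  phi_{k,j} = phi_{k-1,j} - phi_{kk} phi_{k-1,k-j},  j = 1..k-1.
Step k = 1:
  phi_11 = rho(1) = -0.7973.
Step k = 2:
  phi_22 = [rho(2) - phi_11 rho(1)] / [1 - phi_11 rho(1)] = [0.7304 - (-0.7973)(-0.7973)] / [1 - (-0.7973)(-0.7973)]
         = 0.09471271 / 0.36431271 = 0.26.
Therefore phi_{22} = 0.2600.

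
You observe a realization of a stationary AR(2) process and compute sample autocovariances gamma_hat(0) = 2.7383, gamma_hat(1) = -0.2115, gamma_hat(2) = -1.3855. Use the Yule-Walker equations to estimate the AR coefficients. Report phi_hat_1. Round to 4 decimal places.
\hat\phi_{1} = -0.1170

The Yule-Walker equations for an AR(p) process read, in matrix form,
  Gamma_p phi = r_p,   with   (Gamma_p)_{ij} = gamma(|i - j|),
                       (r_p)_i = gamma(i),   i,j = 1..p.
Substitute the sample gammas (Toeplitz matrix and right-hand side of size 2):
  Gamma_p = [[2.7383, -0.2115], [-0.2115, 2.7383]]
  r_p     = [-0.2115, -1.3855]
Written out:
  2.7383 phi_1 - 0.2115 phi_2 = -0.2115
  -0.2115 phi_1 + 2.7383 phi_2 = -1.3855
Solve by Cramer's rule:
  det = gamma(0)^2 - gamma(1)^2 = (2.7383)^2 - (-0.2115)^2 = 7.49828689 - 0.04473225 = 7.45355464
  phi_hat_1 = [gamma(1) gamma(0) - gamma(1) gamma(2)] / det = [(-0.2115)(2.7383) - (-0.2115)(-1.3855)] / 7.45355464 = -0.8721837 / 7.45355464 = -0.117
  phi_hat_2 = [gamma(0) gamma(2) - gamma(1)^2] / det = [(2.7383)(-1.3855) - (-0.2115)^2] / 7.45355464 = -3.8386469 / 7.45355464 = -0.515
So phi_hat = [-0.1170, -0.5150].
Therefore phi_hat_1 = -0.1170.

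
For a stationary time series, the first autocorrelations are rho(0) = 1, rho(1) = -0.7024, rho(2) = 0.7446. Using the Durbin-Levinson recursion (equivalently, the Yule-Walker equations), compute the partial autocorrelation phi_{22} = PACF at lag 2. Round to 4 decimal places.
\phi_{22} = 0.4959

The PACF at lag k is phi_{kk}, the last component of the solution
to the Yule-Walker system G_k phi = r_k where
  (G_k)_{ij} = rho(|i - j|), (r_k)_i = rho(i), i,j = 1..k.
Equivalently, Durbin-Levinson gives phi_{kk} iteratively:
  phi_{11} = rho(1)
  phi_{kk} = [rho(k) - sum_{j=1..k-1} phi_{k-1,j} rho(k-j)]
            / [1 - sum_{j=1..k-1} phi_{k-1,j} rho(j)],
  phi_{k,j} = phi_{k-1,j} - phi_{kk} phi_{k-1,k-j},  j = 1..k-1.
Step k = 1:
  phi_11 = rho(1) = -0.7024.
Step k = 2:
  phi_22 = [rho(2) - phi_11 rho(1)] / [1 - phi_11 rho(1)] = [0.7446 - (-0.7024)(-0.7024)] / [1 - (-0.7024)(-0.7024)]
         = 0.25123424 / 0.50663424 = 0.4959.
Therefore phi_{22} = 0.4959.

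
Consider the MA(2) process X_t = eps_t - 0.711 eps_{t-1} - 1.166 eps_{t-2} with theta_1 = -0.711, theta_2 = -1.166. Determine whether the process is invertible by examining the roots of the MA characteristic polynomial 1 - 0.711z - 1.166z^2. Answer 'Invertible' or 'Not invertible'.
\text{Not invertible}

The MA(q) characteristic polynomial is P(z) = 1 - 0.711z - 1.166z^2.
Invertibility requires all roots to lie outside the unit circle, i.e. |z| > 1 for every root.
Set 1 + (-0.711) z + (-1.166) z^2 = 0, i.e. a z^2 + b z + c = 0 with a = -1.166, b = -0.711, c = 1.
Discriminant D = b^2 - 4ac = (-0.711)^2 - 4*(-1.166)*1 = 0.505521 - (-4.664) = 5.169521.
D >= 0, so the roots are real: z = (-b +/- sqrt(D)) / (2a) = (0.711 +/- 2.273658) / (-2.332).
  z_1 = (0.711 + 2.273658) / (-2.332) = -1.2799,   |z_1| = 1.2799.
  z_2 = (0.711 - 2.273658) / (-2.332) = 0.6701,   |z_2| = 0.6701.
Moduli of all roots: 1.2799, 0.6701.
All moduli strictly greater than 1? No.
Verdict: Not invertible.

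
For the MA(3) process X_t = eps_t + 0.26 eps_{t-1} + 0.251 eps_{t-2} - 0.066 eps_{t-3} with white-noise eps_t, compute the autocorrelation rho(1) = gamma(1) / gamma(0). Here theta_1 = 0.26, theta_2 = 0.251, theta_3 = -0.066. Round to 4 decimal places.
\rho(1) = 0.2720

For an MA(q) process with theta_0 = 1, the autocovariance is
  gamma(k) = sigma^2 * sum_{i=0..q-k} theta_i * theta_{i+k},
and rho(k) = gamma(k) / gamma(0). Sigma^2 cancels.
  numerator   = (1)*(0.26) + (0.26)*(0.251) + (0.251)*(-0.066) = 0.308694.
  denominator = (1)^2 + (0.26)^2 + (0.251)^2 + (-0.066)^2 = 1.134957.
  rho(1) = 0.308694 / 1.134957 = 0.2720.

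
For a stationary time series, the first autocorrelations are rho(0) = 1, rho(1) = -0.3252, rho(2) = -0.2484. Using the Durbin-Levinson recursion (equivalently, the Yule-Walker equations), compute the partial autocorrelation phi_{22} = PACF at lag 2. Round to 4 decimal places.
\phi_{22} = -0.3960

The PACF at lag k is phi_{kk}, the last component of the solution
to the Yule-Walker system G_k phi = r_k where
  (G_k)_{ij} = rho(|i - j|), (r_k)_i = rho(i), i,j = 1..k.
Equivalently, Durbin-Levinson gives phi_{kk} iteratively:
  phi_{11} = rho(1)
  phi_{kk} = [rho(k) - sum_{j=1..k-1} phi_{k-1,j} rho(k-j)]
            / [1 - sum_{j=1..k-1} phi_{k-1,j} rho(j)],
  phi_{k,j} = phi_{k-1,j} - phi_{kk} phi_{k-1,k-j},  j = 1..k-1.
Step k = 1:
  phi_11 = rho(1) = -0.3252.
Step k = 2:
  phi_22 = [rho(2) - phi_11 rho(1)] / [1 - phi_11 rho(1)] = [-0.2484 - (-0.3252)(-0.3252)] / [1 - (-0.3252)(-0.3252)]
         = -0.35415504 / 0.89424496 = -0.396.
Therefore phi_{22} = -0.3960.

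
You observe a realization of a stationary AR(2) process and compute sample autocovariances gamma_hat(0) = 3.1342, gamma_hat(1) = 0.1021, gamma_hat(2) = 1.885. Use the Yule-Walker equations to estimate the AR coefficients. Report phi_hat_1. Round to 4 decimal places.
\hat\phi_{1} = 0.0130

The Yule-Walker equations for an AR(p) process read, in matrix form,
  Gamma_p phi = r_p,   with   (Gamma_p)_{ij} = gamma(|i - j|),
                       (r_p)_i = gamma(i),   i,j = 1..p.
Substitute the sample gammas (Toeplitz matrix and right-hand side of size 2):
  Gamma_p = [[3.1342, 0.1021], [0.1021, 3.1342]]
  r_p     = [0.1021, 1.885]
Written out:
  3.1342 phi_1 + 0.1021 phi_2 = 0.1021
  0.1021 phi_1 + 3.1342 phi_2 = 1.885
Solve by Cramer's rule:
  det = gamma(0)^2 - gamma(1)^2 = (3.1342)^2 - (0.1021)^2 = 9.82320964 - 0.01042441 = 9.81278523
  phi_hat_1 = [gamma(1) gamma(0) - gamma(1) gamma(2)] / det = [(0.1021)(3.1342) - (0.1021)(1.885)] / 9.81278523 = 0.12754332 / 9.81278523 = 0.013
  phi_hat_2 = [gamma(0) gamma(2) - gamma(1)^2] / det = [(3.1342)(1.885) - (0.1021)^2] / 9.81278523 = 5.89754259 / 9.81278523 = 0.601
So phi_hat = [0.0130, 0.6010].
Therefore phi_hat_1 = 0.0130.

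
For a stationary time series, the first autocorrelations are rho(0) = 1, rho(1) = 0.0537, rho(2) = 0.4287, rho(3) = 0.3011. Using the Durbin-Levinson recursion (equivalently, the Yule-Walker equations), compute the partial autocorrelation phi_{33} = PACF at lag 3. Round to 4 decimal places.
\phi_{33} = 0.3250

The PACF at lag k is phi_{kk}, the last component of the solution
to the Yule-Walker system G_k phi = r_k where
  (G_k)_{ij} = rho(|i - j|), (r_k)_i = rho(i), i,j = 1..k.
Equivalently, Durbin-Levinson gives phi_{kk} iteratively:
  phi_{11} = rho(1)
  phi_{kk} = [rho(k) - sum_{j=1..k-1} phi_{k-1,j} rho(k-j)]
            / [1 - sum_{j=1..k-1} phi_{k-1,j} rho(j)],
  phi_{k,j} = phi_{k-1,j} - phi_{kk} phi_{k-1,k-j},  j = 1..k-1.
Step k = 1:
  phi_11 = rho(1) = 0.0537.
Step k = 2:
  phi_22 = [rho(2) - phi_11 rho(1)] / [1 - phi_11 rho(1)] = [0.4287 - (0.0537)(0.0537)] / [1 - (0.0537)(0.0537)]
         = 0.42581631 / 0.99711631 = 0.427048.
  Update: phi_21 = phi_11 - phi_22 phi_11 = 0.0537 - (0.427048)(0.0537) = 0.030768.
Step k = 3:
  phi_33 = [rho(3) - phi_21 rho(2) - phi_22 rho(1)] / [1 - phi_21 rho(1) - phi_22 rho(2)]
    numerator   = 0.3011 - (0.030768)(0.4287) - (0.427048)(0.0537) = 0.26497749
    denominator = 1 - (0.030768)(0.0537) - (0.427048)(0.4287) = 0.8152724
  phi_33 = 0.26497749 / 0.8152724 = 0.325.
Therefore phi_{33} = 0.3250.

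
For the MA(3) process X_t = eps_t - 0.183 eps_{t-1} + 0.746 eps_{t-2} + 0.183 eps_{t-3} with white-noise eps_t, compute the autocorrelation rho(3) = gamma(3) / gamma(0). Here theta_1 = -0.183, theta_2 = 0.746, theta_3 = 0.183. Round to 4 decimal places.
\rho(3) = 0.1127

For an MA(q) process with theta_0 = 1, the autocovariance is
  gamma(k) = sigma^2 * sum_{i=0..q-k} theta_i * theta_{i+k},
and rho(k) = gamma(k) / gamma(0). Sigma^2 cancels.
  numerator   = (1)*(0.183) = 0.183.
  denominator = (1)^2 + (-0.183)^2 + (0.746)^2 + (0.183)^2 = 1.623494.
  rho(3) = 0.183 / 1.623494 = 0.1127.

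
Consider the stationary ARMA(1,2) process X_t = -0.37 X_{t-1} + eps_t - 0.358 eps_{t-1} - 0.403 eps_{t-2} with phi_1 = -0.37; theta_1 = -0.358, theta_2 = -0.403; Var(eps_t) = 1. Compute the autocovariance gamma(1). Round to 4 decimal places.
\gamma(1) = -0.6384

Multiply the model equation by X_{t-k} and take expectations. With theta_0 = psi_0 = 1 and psi_j the MA(infinity) weights, this gives
  gamma(k) - sum_i phi_i gamma(k-i) = c_k,
  c_k = sigma^2 * sum_{j=k..q} theta_j psi_{j-k}   (c_k = 0 for k > q),
using gamma(-m) = gamma(m).
psi-weights needed (psi_j = theta_j + sum_i phi_i psi_{j-i}):
  psi_1 = theta_1 + phi_1 = -0.358 + (-0.37) = -0.728
  psi_2 = theta_2 + phi_1 psi_1 = -0.403 + (-0.37)(-0.728) = -0.13364
Right-hand sides:
  c_0 = sigma^2 (1 + theta_1 psi_1 + theta_2 psi_2) = 1 * (1 + (-0.358)(-0.728) + (-0.403)(-0.13364)) = 1 * 1.314481 = 1.314481
  c_1 = sigma^2 (theta_1 + theta_2 psi_1) = 1 * (-0.358 + (-0.403)(-0.728)) = -0.064616
  c_2 = sigma^2 theta_2 = 1 * (-0.403) = -0.403
Equations for k = 0 and k = 1 (AR order 1):
  gamma(0) = phi_1 gamma(1) + c_0
  gamma(1) = phi_1 gamma(0) + c_1
Substituting the second into the first: gamma(0) (1 - phi_1^2) = c_0 + phi_1 c_1, so
  gamma(0) = (c_0 + phi_1 c_1) / (1 - phi_1^2) = (1.314481 + (-0.37)(-0.064616)) / (1 - (-0.37)^2) = 1.338389 / 0.8631 = 1.550676.
  gamma(1) = phi_1 gamma(0) + c_1 = (-0.37)(1.550676) + (-0.064616) = -0.638366.
Therefore gamma(1) = -0.6384 (to 4 decimal places).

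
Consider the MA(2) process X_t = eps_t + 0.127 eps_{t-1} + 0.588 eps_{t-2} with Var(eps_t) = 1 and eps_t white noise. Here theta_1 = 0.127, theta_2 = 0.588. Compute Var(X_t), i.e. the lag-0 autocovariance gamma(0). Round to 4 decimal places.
\gamma(0) = 1.3619

For an MA(q) process X_t = eps_t + sum_i theta_i eps_{t-i} with
Var(eps_t) = sigma^2, the variance is
  gamma(0) = sigma^2 * (1 + sum_i theta_i^2).
  sum_i theta_i^2 = (0.127)^2 + (0.588)^2 = 0.016129 + 0.345744 = 0.361873.
  gamma(0) = 1 * (1 + 0.361873) = 1 * 1.361873 = 1.361873, which rounds to 1.3619.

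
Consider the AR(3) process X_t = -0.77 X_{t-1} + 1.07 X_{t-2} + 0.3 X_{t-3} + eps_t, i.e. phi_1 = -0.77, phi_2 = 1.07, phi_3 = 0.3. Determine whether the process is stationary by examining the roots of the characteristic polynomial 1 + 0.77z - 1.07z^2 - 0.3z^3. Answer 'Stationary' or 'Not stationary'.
\text{Not stationary}

The AR(p) characteristic polynomial is P(z) = 1 + 0.77z - 1.07z^2 - 0.3z^3.
Stationarity requires all roots to lie outside the unit circle, i.e. |z| > 1 for every root.
Degree 3: look for a simple real root z0 first, then factor out (1 - z/z0) and solve the remaining quadratic.
Testing z0 = -4: P(-4) = 1 + (0.77)(-4) + (-1.07)(-4)^2 + (-0.3)(-4)^3
  = 1 + (-3.08) + (-17.12) + (19.2) = 0.  So z_0 = -4 is a root, |z_0| = 4.
Divide out the factor (1 + 0.25 z) = (1 - z/z0) (since 1/z0 = -0.25):
  P(z) = (1 + 0.25 z)(1 + (0.52) z + (-1.2) z^2)
  [check: z-coef 0.52 - (-0.25) = 0.77; z^2-coef -1.2 - (-0.25)(0.52) = -1.07; z^3-coef -(-0.25)(-1.2) = -0.3.]
Remaining roots from the quadratic factor 1 + (0.52) z + (-1.2) z^2:
  Set 1 + (0.52) z + (-1.2) z^2 = 0, i.e. a z^2 + b z + c = 0 with a = -1.2, b = 0.52, c = 1.
  Discriminant D = b^2 - 4ac = (0.52)^2 - 4*(-1.2)*1 = 0.2704 - (-4.8) = 5.0704.
  D >= 0, so the roots are real: z = (-b +/- sqrt(D)) / (2a) = (-0.52 +/- 2.251755) / (-2.4).
    z_1 = (-0.52 + 2.251755) / (-2.4) = -0.7216,   |z_1| = 0.7216.
    z_2 = (-0.52 - 2.251755) / (-2.4) = 1.1549,   |z_2| = 1.1549.
Moduli of all roots: 4.0000, 0.7216, 1.1549.
All moduli strictly greater than 1? No.
Verdict: Not stationary.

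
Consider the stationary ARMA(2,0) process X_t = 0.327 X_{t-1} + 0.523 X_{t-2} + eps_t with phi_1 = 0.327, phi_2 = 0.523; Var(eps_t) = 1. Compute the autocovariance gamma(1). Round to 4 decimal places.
\gamma(1) = 1.7803

Multiply the model equation by X_{t-k} and take expectations. With theta_0 = psi_0 = 1 and psi_j the MA(infinity) weights, this gives
  gamma(k) - sum_i phi_i gamma(k-i) = c_k,
  c_k = sigma^2 * sum_{j=k..q} theta_j psi_{j-k}   (c_k = 0 for k > q),
using gamma(-m) = gamma(m).
Pure AR (q = 0): c_0 = sigma^2 = 1, c_k = 0 for k >= 1.
Equations for k = 0, 1, 2 (AR order 2, c_2 = 0):
  (E0) gamma(0) = phi_1 gamma(1) + phi_2 gamma(2) + c_0
  (E1) gamma(1) = phi_1 gamma(0) + phi_2 gamma(1) + c_1
  (E2) gamma(2) = phi_1 gamma(1) + phi_2 gamma(0)
From (E1): gamma(1) = A gamma(0) + B with
  A = phi_1 / (1 - phi_2) = 0.327 / 0.477 = 0.685535,   B = c_1 / (1 - phi_2) = 0 / 0.477 = 0.
Insert (E2) into (E0): gamma(0) (1 - phi_2^2) = phi_1 (1 + phi_2) gamma(1) + c_0.
  phi_1 (1 + phi_2) = (0.327)(1.523) = 0.498021,   1 - phi_2^2 = 0.726471.
Replace gamma(1) by A gamma(0) + B and collect gamma(0):
  gamma(0) [0.726471 - (0.498021)(0.685535)] = c_0 = 1
  gamma(0) * 0.38506 = 1
  gamma(0) = 1 / 0.38506 = 2.596995.
  gamma(1) = A gamma(0) = (0.685535)(2.596995) = 1.78033.
Therefore gamma(1) = 1.7803 (to 4 decimal places).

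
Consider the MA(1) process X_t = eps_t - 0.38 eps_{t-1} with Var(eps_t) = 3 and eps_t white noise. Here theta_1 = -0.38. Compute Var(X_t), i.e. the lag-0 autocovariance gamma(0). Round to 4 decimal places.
\gamma(0) = 3.4332

For an MA(q) process X_t = eps_t + sum_i theta_i eps_{t-i} with
Var(eps_t) = sigma^2, the variance is
  gamma(0) = sigma^2 * (1 + sum_i theta_i^2).
  sum_i theta_i^2 = (-0.38)^2 = 0.1444.
  gamma(0) = 3 * (1 + 0.1444) = 3 * 1.1444 = 3.4332.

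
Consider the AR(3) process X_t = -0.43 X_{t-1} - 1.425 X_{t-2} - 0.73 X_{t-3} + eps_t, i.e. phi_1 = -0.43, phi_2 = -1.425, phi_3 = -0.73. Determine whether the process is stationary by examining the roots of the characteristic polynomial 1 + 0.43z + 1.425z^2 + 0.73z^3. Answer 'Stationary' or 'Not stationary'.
\text{Not stationary}

The AR(p) characteristic polynomial is P(z) = 1 + 0.43z + 1.425z^2 + 0.73z^3.
Stationarity requires all roots to lie outside the unit circle, i.e. |z| > 1 for every root.
Degree 3: look for a simple real root z0 first, then factor out (1 - z/z0) and solve the remaining quadratic.
Testing z0 = -2: P(-2) = 1 + (0.43)(-2) + (1.425)(-2)^2 + (0.73)(-2)^3
  = 1 + (-0.86) + (5.7) + (-5.84) = 0.  So z_0 = -2 is a root, |z_0| = 2.
Divide out the factor (1 + 0.5 z) = (1 - z/z0) (since 1/z0 = -0.5):
  P(z) = (1 + 0.5 z)(1 + (-0.07) z + (1.46) z^2)
  [check: z-coef -0.07 - (-0.5) = 0.43; z^2-coef 1.46 - (-0.5)(-0.07) = 1.425; z^3-coef -(-0.5)(1.46) = 0.73.]
Remaining roots from the quadratic factor 1 + (-0.07) z + (1.46) z^2:
  Set 1 + (-0.07) z + (1.46) z^2 = 0, i.e. a z^2 + b z + c = 0 with a = 1.46, b = -0.07, c = 1.
  Discriminant D = b^2 - 4ac = (-0.07)^2 - 4*(1.46)*1 = 0.0049 - (5.84) = -5.8351.
  D < 0, so the roots are the complex-conjugate pair z = (-b +/- i sqrt(-D)) / (2a) = 0.024 +/- 0.8273i.
  For a conjugate pair |z|^2 = z * conj(z) = (product of roots) = c/a = 1/(1.46) = 0.684932, so |z| = sqrt(0.684932) = 0.8276 for both roots.
Moduli of all roots: 2.0000, 0.8276, 0.8276.
All moduli strictly greater than 1? No.
Verdict: Not stationary.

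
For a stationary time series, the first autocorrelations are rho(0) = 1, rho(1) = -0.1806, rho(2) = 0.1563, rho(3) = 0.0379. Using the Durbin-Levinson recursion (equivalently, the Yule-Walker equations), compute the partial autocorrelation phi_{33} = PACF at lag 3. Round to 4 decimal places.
\phi_{33} = 0.0900

The PACF at lag k is phi_{kk}, the last component of the solution
to the Yule-Walker system G_k phi = r_k where
  (G_k)_{ij} = rho(|i - j|), (r_k)_i = rho(i), i,j = 1..k.
Equivalently, Durbin-Levinson gives phi_{kk} iteratively:
  phi_{11} = rho(1)
  phi_{kk} = [rho(k) - sum_{j=1..k-1} phi_{k-1,j} rho(k-j)]
            / [1 - sum_{j=1..k-1} phi_{k-1,j} rho(j)],
  phi_{k,j} = phi_{k-1,j} - phi_{kk} phi_{k-1,k-j},  j = 1..k-1.
Step k = 1:
  phi_11 = rho(1) = -0.1806.
Step k = 2:
  phi_22 = [rho(2) - phi_11 rho(1)] / [1 - phi_11 rho(1)] = [0.1563 - (-0.1806)(-0.1806)] / [1 - (-0.1806)(-0.1806)]
         = 0.12368364 / 0.96738364 = 0.127854.
  Update: phi_21 = phi_11 - phi_22 phi_11 = -0.1806 - (0.127854)(-0.1806) = -0.15751.
Step k = 3:
  phi_33 = [rho(3) - phi_21 rho(2) - phi_22 rho(1)] / [1 - phi_21 rho(1) - phi_22 rho(2)]
    numerator   = 0.0379 - (-0.15751)(0.1563) - (0.127854)(-0.1806) = 0.08560914
    denominator = 1 - (-0.15751)(-0.1806) - (0.127854)(0.1563) = 0.95157022
  phi_33 = 0.08560914 / 0.95157022 = 0.09.
Therefore phi_{33} = 0.0900.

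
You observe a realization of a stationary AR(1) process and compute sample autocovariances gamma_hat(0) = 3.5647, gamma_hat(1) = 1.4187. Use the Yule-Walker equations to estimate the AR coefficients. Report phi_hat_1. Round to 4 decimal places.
\hat\phi_{1} = 0.3980

The Yule-Walker equations for an AR(p) process read, in matrix form,
  Gamma_p phi = r_p,   with   (Gamma_p)_{ij} = gamma(|i - j|),
                       (r_p)_i = gamma(i),   i,j = 1..p.
Substitute the sample gammas (Toeplitz matrix and right-hand side of size 1):
  Gamma_p = [[3.5647]]
  r_p     = [1.4187]
With p = 1 this is the single equation gamma(0) phi_1 = gamma(1):
  phi_hat_1 = gamma(1) / gamma(0) = 1.4187 / 3.5647 = 0.3980.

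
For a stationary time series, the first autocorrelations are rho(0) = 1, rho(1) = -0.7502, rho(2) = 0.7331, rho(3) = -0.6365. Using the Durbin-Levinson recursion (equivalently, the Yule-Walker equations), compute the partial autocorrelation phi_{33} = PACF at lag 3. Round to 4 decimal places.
\phi_{33} = -0.0230

The PACF at lag k is phi_{kk}, the last component of the solution
to the Yule-Walker system G_k phi = r_k where
  (G_k)_{ij} = rho(|i - j|), (r_k)_i = rho(i), i,j = 1..k.
Equivalently, Durbin-Levinson gives phi_{kk} iteratively:
  phi_{11} = rho(1)
  phi_{kk} = [rho(k) - sum_{j=1..k-1} phi_{k-1,j} rho(k-j)]
            / [1 - sum_{j=1..k-1} phi_{k-1,j} rho(j)],
  phi_{k,j} = phi_{k-1,j} - phi_{kk} phi_{k-1,k-j},  j = 1..k-1.
Step k = 1:
  phi_11 = rho(1) = -0.7502.
Step k = 2:
  phi_22 = [rho(2) - phi_11 rho(1)] / [1 - phi_11 rho(1)] = [0.7331 - (-0.7502)(-0.7502)] / [1 - (-0.7502)(-0.7502)]
         = 0.17029996 / 0.43719996 = 0.389524.
  Update: phi_21 = phi_11 - phi_22 phi_11 = -0.7502 - (0.389524)(-0.7502) = -0.457979.
Step k = 3:
  phi_33 = [rho(3) - phi_21 rho(2) - phi_22 rho(1)] / [1 - phi_21 rho(1) - phi_22 rho(2)]
    numerator   = -0.6365 - (-0.457979)(0.7331) - (0.389524)(-0.7502) = -0.00853458
    denominator = 1 - (-0.457979)(-0.7502) - (0.389524)(0.7331) = 0.37086401
  phi_33 = -0.00853458 / 0.37086401 = -0.023.
Therefore phi_{33} = -0.0230.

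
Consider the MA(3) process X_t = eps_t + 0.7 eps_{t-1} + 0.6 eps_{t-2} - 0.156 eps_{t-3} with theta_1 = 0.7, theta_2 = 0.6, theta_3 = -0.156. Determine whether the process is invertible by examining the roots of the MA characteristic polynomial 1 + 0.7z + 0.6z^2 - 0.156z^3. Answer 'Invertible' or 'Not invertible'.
\text{Invertible}

The MA(q) characteristic polynomial is P(z) = 1 + 0.7z + 0.6z^2 - 0.156z^3.
Invertibility requires all roots to lie outside the unit circle, i.e. |z| > 1 for every root.
Degree 3: look for a simple real root z0 first, then factor out (1 - z/z0) and solve the remaining quadratic.
Testing z0 = 5: P(5) = 1 + (0.7)(5) + (0.6)(5)^2 + (-0.156)(5)^3
  = 1 + (3.5) + (15) + (-19.5) = 0.  So z_0 = 5 is a root, |z_0| = 5.
Divide out the factor (1 - 0.2 z) = (1 - z/z0) (since 1/z0 = 0.2):
  P(z) = (1 - 0.2 z)(1 + (0.9) z + (0.78) z^2)
  [check: z-coef 0.9 - (0.2) = 0.7; z^2-coef 0.78 - (0.2)(0.9) = 0.6; z^3-coef -(0.2)(0.78) = -0.156.]
Remaining roots from the quadratic factor 1 + (0.9) z + (0.78) z^2:
  Set 1 + (0.9) z + (0.78) z^2 = 0, i.e. a z^2 + b z + c = 0 with a = 0.78, b = 0.9, c = 1.
  Discriminant D = b^2 - 4ac = (0.9)^2 - 4*(0.78)*1 = 0.81 - (3.12) = -2.31.
  D < 0, so the roots are the complex-conjugate pair z = (-b +/- i sqrt(-D)) / (2a) = -0.5769 +/- 0.9743i.
  For a conjugate pair |z|^2 = z * conj(z) = (product of roots) = c/a = 1/(0.78) = 1.282051, so |z| = sqrt(1.282051) = 1.1323 for both roots.
Moduli of all roots: 5.0000, 1.1323, 1.1323.
All moduli strictly greater than 1? Yes.
Verdict: Invertible.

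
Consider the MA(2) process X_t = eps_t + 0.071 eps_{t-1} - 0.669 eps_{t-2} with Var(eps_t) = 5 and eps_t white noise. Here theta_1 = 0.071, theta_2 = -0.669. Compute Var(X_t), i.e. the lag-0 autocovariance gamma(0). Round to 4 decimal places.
\gamma(0) = 7.2630

For an MA(q) process X_t = eps_t + sum_i theta_i eps_{t-i} with
Var(eps_t) = sigma^2, the variance is
  gamma(0) = sigma^2 * (1 + sum_i theta_i^2).
  sum_i theta_i^2 = (0.071)^2 + (-0.669)^2 = 0.005041 + 0.447561 = 0.452602.
  gamma(0) = 5 * (1 + 0.452602) = 5 * 1.452602 = 7.26301, which rounds to 7.2630.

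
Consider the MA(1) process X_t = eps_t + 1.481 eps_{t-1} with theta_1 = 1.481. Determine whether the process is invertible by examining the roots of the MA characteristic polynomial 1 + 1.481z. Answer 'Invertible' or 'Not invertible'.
\text{Not invertible}

The MA(q) characteristic polynomial is P(z) = 1 + 1.481z.
Invertibility requires all roots to lie outside the unit circle, i.e. |z| > 1 for every root.
This is linear in z: 1 + (1.481) z = 0  =>  z = -1/(1.481) = -0.675219,  |z| = 0.675219.
Moduli of all roots: 0.6752.
All moduli strictly greater than 1? No.
Verdict: Not invertible.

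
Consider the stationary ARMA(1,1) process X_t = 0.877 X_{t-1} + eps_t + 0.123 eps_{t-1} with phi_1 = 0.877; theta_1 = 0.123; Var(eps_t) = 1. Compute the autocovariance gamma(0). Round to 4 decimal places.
\gamma(0) = 5.3314

Multiply the model equation by X_{t-k} and take expectations. With theta_0 = psi_0 = 1 and psi_j the MA(infinity) weights, this gives
  gamma(k) - sum_i phi_i gamma(k-i) = c_k,
  c_k = sigma^2 * sum_{j=k..q} theta_j psi_{j-k}   (c_k = 0 for k > q),
using gamma(-m) = gamma(m).
psi-weights needed (psi_j = theta_j + sum_i phi_i psi_{j-i}):
  psi_1 = theta_1 + phi_1 = 0.123 + (0.877) = 1
Right-hand sides:
  c_0 = sigma^2 (1 + theta_1 psi_1) = 1 * (1 + (0.123)(1)) = 1 * 1.123 = 1.123
  c_1 = sigma^2 theta_1 = 1 * (0.123) = 0.123
  c_2 = 0
Equations for k = 0 and k = 1 (AR order 1):
  gamma(0) = phi_1 gamma(1) + c_0
  gamma(1) = phi_1 gamma(0) + c_1
Substituting the second into the first: gamma(0) (1 - phi_1^2) = c_0 + phi_1 c_1, so
  gamma(0) = (c_0 + phi_1 c_1) / (1 - phi_1^2) = (1.123 + (0.877)(0.123)) / (1 - (0.877)^2) = 1.230871 / 0.230871 = 5.331423.
Therefore gamma(0) = 5.3314 (to 4 decimal places).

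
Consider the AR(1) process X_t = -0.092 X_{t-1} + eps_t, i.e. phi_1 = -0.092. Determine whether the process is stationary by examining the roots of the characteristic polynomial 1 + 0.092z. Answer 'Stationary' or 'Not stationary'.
\text{Stationary}

The AR(p) characteristic polynomial is P(z) = 1 + 0.092z.
Stationarity requires all roots to lie outside the unit circle, i.e. |z| > 1 for every root.
This is linear in z: 1 + (0.092) z = 0  =>  z = -1/(0.092) = -10.869565,  |z| = 10.869565.
Moduli of all roots: 10.8696.
All moduli strictly greater than 1? Yes.
Verdict: Stationary.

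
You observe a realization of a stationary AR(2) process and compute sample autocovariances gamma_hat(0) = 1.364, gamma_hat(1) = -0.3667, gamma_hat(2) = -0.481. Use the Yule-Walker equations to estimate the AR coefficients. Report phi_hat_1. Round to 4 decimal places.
\hat\phi_{1} = -0.3920

The Yule-Walker equations for an AR(p) process read, in matrix form,
  Gamma_p phi = r_p,   with   (Gamma_p)_{ij} = gamma(|i - j|),
                       (r_p)_i = gamma(i),   i,j = 1..p.
Substitute the sample gammas (Toeplitz matrix and right-hand side of size 2):
  Gamma_p = [[1.364, -0.3667], [-0.3667, 1.364]]
  r_p     = [-0.3667, -0.481]
Written out:
  1.364 phi_1 - 0.3667 phi_2 = -0.3667
  -0.3667 phi_1 + 1.364 phi_2 = -0.481
Solve by Cramer's rule:
  det = gamma(0)^2 - gamma(1)^2 = (1.364)^2 - (-0.3667)^2 = 1.860496 - 0.13446889 = 1.72602711
  phi_hat_1 = [gamma(1) gamma(0) - gamma(1) gamma(2)] / det = [(-0.3667)(1.364) - (-0.3667)(-0.481)] / 1.72602711 = -0.6765615 / 1.72602711 = -0.392
  phi_hat_2 = [gamma(0) gamma(2) - gamma(1)^2] / det = [(1.364)(-0.481) - (-0.3667)^2] / 1.72602711 = -0.79055289 / 1.72602711 = -0.458
So phi_hat = [-0.3920, -0.4580].
Therefore phi_hat_1 = -0.3920.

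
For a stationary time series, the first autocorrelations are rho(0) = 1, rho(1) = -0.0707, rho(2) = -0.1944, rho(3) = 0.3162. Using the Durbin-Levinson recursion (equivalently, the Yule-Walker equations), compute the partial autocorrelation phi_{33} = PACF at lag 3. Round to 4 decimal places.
\phi_{33} = 0.2990

The PACF at lag k is phi_{kk}, the last component of the solution
to the Yule-Walker system G_k phi = r_k where
  (G_k)_{ij} = rho(|i - j|), (r_k)_i = rho(i), i,j = 1..k.
Equivalently, Durbin-Levinson gives phi_{kk} iteratively:
  phi_{11} = rho(1)
  phi_{kk} = [rho(k) - sum_{j=1..k-1} phi_{k-1,j} rho(k-j)]
            / [1 - sum_{j=1..k-1} phi_{k-1,j} rho(j)],
  phi_{k,j} = phi_{k-1,j} - phi_{kk} phi_{k-1,k-j},  j = 1..k-1.
Step k = 1:
  phi_11 = rho(1) = -0.0707.
Step k = 2:
  phi_22 = [rho(2) - phi_11 rho(1)] / [1 - phi_11 rho(1)] = [-0.1944 - (-0.0707)(-0.0707)] / [1 - (-0.0707)(-0.0707)]
         = -0.19939849 / 0.99500151 = -0.2004.
  Update: phi_21 = phi_11 - phi_22 phi_11 = -0.0707 - (-0.2004)(-0.0707) = -0.084868.
Step k = 3:
  phi_33 = [rho(3) - phi_21 rho(2) - phi_22 rho(1)] / [1 - phi_21 rho(1) - phi_22 rho(2)]
    numerator   = 0.3162 - (-0.084868)(-0.1944) - (-0.2004)(-0.0707) = 0.28553331
    denominator = 1 - (-0.084868)(-0.0707) - (-0.2004)(-0.1944) = 0.95504202
  phi_33 = 0.28553331 / 0.95504202 = 0.299.
Therefore phi_{33} = 0.2990.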